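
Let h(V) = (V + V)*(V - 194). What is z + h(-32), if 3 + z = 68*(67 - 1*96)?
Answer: 12489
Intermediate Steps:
z = -1975 (z = -3 + 68*(67 - 1*96) = -3 + 68*(67 - 96) = -3 + 68*(-29) = -3 - 1972 = -1975)
h(V) = 2*V*(-194 + V) (h(V) = (2*V)*(-194 + V) = 2*V*(-194 + V))
z + h(-32) = -1975 + 2*(-32)*(-194 - 32) = -1975 + 2*(-32)*(-226) = -1975 + 14464 = 12489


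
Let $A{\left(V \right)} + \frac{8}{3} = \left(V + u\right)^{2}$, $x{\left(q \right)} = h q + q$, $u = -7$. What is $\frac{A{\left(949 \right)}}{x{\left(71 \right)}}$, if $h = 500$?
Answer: $\frac{2662084}{106713} \approx 24.946$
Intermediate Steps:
$x{\left(q \right)} = 501 q$ ($x{\left(q \right)} = 500 q + q = 501 q$)
$A{\left(V \right)} = - \frac{8}{3} + \left(-7 + V\right)^{2}$ ($A{\left(V \right)} = - \frac{8}{3} + \left(V - 7\right)^{2} = - \frac{8}{3} + \left(-7 + V\right)^{2}$)
$\frac{A{\left(949 \right)}}{x{\left(71 \right)}} = \frac{- \frac{8}{3} + \left(-7 + 949\right)^{2}}{501 \cdot 71} = \frac{- \frac{8}{3} + 942^{2}}{35571} = \left(- \frac{8}{3} + 887364\right) \frac{1}{35571} = \frac{2662084}{3} \cdot \frac{1}{35571} = \frac{2662084}{106713}$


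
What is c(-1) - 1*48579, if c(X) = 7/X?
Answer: -48586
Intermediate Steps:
c(-1) - 1*48579 = 7/(-1) - 1*48579 = 7*(-1) - 48579 = -7 - 48579 = -48586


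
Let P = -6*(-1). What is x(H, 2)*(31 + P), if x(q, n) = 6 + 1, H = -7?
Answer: 259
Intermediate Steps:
x(q, n) = 7
P = 6
x(H, 2)*(31 + P) = 7*(31 + 6) = 7*37 = 259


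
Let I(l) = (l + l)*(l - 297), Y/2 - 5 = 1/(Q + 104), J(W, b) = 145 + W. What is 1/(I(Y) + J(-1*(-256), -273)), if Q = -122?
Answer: -81/427471 ≈ -0.00018949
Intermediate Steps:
Y = 89/9 (Y = 10 + 2/(-122 + 104) = 10 + 2/(-18) = 10 + 2*(-1/18) = 10 - ⅑ = 89/9 ≈ 9.8889)
I(l) = 2*l*(-297 + l) (I(l) = (2*l)*(-297 + l) = 2*l*(-297 + l))
1/(I(Y) + J(-1*(-256), -273)) = 1/(2*(89/9)*(-297 + 89/9) + (145 - 1*(-256))) = 1/(2*(89/9)*(-2584/9) + (145 + 256)) = 1/(-459952/81 + 401) = 1/(-427471/81) = -81/427471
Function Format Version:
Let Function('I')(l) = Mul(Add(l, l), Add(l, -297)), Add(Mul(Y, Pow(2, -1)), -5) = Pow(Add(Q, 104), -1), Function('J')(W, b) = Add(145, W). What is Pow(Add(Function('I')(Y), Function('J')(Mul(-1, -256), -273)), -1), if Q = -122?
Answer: Rational(-81, 427471) ≈ -0.00018949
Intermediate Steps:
Y = Rational(89, 9) (Y = Add(10, Mul(2, Pow(Add(-122, 104), -1))) = Add(10, Mul(2, Pow(-18, -1))) = Add(10, Mul(2, Rational(-1, 18))) = Add(10, Rational(-1, 9)) = Rational(89, 9) ≈ 9.8889)
Function('I')(l) = Mul(2, l, Add(-297, l)) (Function('I')(l) = Mul(Mul(2, l), Add(-297, l)) = Mul(2, l, Add(-297, l)))
Pow(Add(Function('I')(Y), Function('J')(Mul(-1, -256), -273)), -1) = Pow(Add(Mul(2, Rational(89, 9), Add(-297, Rational(89, 9))), Add(145, Mul(-1, -256))), -1) = Pow(Add(Mul(2, Rational(89, 9), Rational(-2584, 9)), Add(145, 256)), -1) = Pow(Add(Rational(-459952, 81), 401), -1) = Pow(Rational(-427471, 81), -1) = Rational(-81, 427471)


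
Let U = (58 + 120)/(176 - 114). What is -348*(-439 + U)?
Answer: 4704960/31 ≈ 1.5177e+5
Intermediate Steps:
U = 89/31 (U = 178/62 = 178*(1/62) = 89/31 ≈ 2.8710)
-348*(-439 + U) = -348*(-439 + 89/31) = -348*(-13520/31) = 4704960/31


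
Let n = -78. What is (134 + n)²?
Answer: 3136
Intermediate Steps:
(134 + n)² = (134 - 78)² = 56² = 3136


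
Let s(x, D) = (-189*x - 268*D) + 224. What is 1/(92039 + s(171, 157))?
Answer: 1/17868 ≈ 5.5966e-5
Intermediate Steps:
s(x, D) = 224 - 268*D - 189*x (s(x, D) = (-268*D - 189*x) + 224 = 224 - 268*D - 189*x)
1/(92039 + s(171, 157)) = 1/(92039 + (224 - 268*157 - 189*171)) = 1/(92039 + (224 - 42076 - 32319)) = 1/(92039 - 74171) = 1/17868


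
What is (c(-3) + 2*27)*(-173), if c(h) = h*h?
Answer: -10899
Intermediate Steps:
c(h) = h²
(c(-3) + 2*27)*(-173) = ((-3)² + 2*27)*(-173) = (9 + 54)*(-173) = 63*(-173) = -10899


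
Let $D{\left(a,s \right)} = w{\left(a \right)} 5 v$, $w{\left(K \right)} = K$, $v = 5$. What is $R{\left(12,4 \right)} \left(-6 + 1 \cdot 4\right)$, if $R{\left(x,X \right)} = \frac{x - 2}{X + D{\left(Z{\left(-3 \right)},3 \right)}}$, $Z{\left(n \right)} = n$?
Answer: $\frac{20}{71} \approx 0.28169$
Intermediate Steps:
$D{\left(a,s \right)} = 25 a$ ($D{\left(a,s \right)} = a 5 \cdot 5 = 5 a 5 = 25 a$)
$R{\left(x,X \right)} = \frac{-2 + x}{-75 + X}$ ($R{\left(x,X \right)} = \frac{x - 2}{X + 25 \left(-3\right)} = \frac{-2 + x}{X - 75} = \frac{-2 + x}{-75 + X}$)
$R{\left(12,4 \right)} \left(-6 + 1 \cdot 4\right) = \frac{-2 + 12}{-75 + 4} \left(-6 + 1 \cdot 4\right) = \frac{1}{-71} \cdot 10 \left(-6 + 4\right) = \left(- \frac{1}{71}\right) 10 \left(-2\right) = \left(- \frac{10}{71}\right) \left(-2\right) = \frac{20}{71}$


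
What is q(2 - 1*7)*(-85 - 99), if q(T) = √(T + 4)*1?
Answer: -184*I ≈ -184.0*I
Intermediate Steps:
q(T) = √(4 + T) (q(T) = √(4 + T)*1 = √(4 + T))
q(2 - 1*7)*(-85 - 99) = √(4 + (2 - 1*7))*(-85 - 99) = √(4 + (2 - 7))*(-184) = √(4 - 5)*(-184) = √(-1)*(-184) = I*(-184) = -184*I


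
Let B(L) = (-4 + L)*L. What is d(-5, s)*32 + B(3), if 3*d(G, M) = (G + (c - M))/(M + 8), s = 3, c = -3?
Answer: -41/3 ≈ -13.667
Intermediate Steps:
B(L) = L*(-4 + L)
d(G, M) = (-3 + G - M)/(3*(8 + M)) (d(G, M) = ((G + (-3 - M))/(M + 8))/3 = ((-3 + G - M)/(8 + M))/3 = (-3 + G - M)/(3*(8 + M)))
d(-5, s)*32 + B(3) = ((-3 - 5 - 1*3)/(3*(8 + 3)))*32 + 3*(-4 + 3) = ((1/3)*(-3 - 5 - 3)/11)*32 + 3*(-1) = ((1/3)*(1/11)*(-11))*32 - 3 = -1/3*32 - 3 = -32/3 - 3 = -41/3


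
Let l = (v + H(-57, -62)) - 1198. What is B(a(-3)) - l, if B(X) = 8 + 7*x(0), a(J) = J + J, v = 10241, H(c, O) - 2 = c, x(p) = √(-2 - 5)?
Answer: -8980 + 7*I*√7 ≈ -8980.0 + 18.52*I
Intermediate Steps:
x(p) = I*√7 (x(p) = √(-7) = I*√7)
H(c, O) = 2 + c
a(J) = 2*J
B(X) = 8 + 7*I*√7 (B(X) = 8 + 7*(I*√7) = 8 + 7*I*√7)
l = 8988 (l = (10241 + (2 - 57)) - 1198 = (10241 - 55) - 1198 = 10186 - 1198 = 8988)
B(a(-3)) - l = (8 + 7*I*√7) - 1*8988 = (8 + 7*I*√7) - 8988 = -8980 + 7*I*√7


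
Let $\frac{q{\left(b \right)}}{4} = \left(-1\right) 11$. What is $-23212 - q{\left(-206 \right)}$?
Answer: $-23168$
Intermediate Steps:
$q{\left(b \right)} = -44$ ($q{\left(b \right)} = 4 \left(\left(-1\right) 11\right) = 4 \left(-11\right) = -44$)
$-23212 - q{\left(-206 \right)} = -23212 - -44 = -23212 + 44 = -23168$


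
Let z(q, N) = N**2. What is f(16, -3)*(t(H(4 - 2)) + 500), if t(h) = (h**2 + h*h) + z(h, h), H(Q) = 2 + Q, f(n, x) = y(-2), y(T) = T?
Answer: -1096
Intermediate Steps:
f(n, x) = -2
t(h) = 3*h**2 (t(h) = (h**2 + h*h) + h**2 = (h**2 + h**2) + h**2 = 2*h**2 + h**2 = 3*h**2)
f(16, -3)*(t(H(4 - 2)) + 500) = -2*(3*(2 + (4 - 2))**2 + 500) = -2*(3*(2 + 2)**2 + 500) = -2*(3*4**2 + 500) = -2*(3*16 + 500) = -2*(48 + 500) = -2*548 = -1096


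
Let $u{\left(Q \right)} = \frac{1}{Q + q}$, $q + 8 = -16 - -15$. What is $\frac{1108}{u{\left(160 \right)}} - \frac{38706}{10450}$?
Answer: $\frac{874164947}{5225} \approx 1.673 \cdot 10^{5}$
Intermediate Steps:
$q = -9$ ($q = -8 - 1 = -9$)
$u{\left(Q \right)} = \frac{1}{-9 + Q}$ ($u{\left(Q \right)} = \frac{1}{Q - 9} = \frac{1}{-9 + Q}$)
$\frac{1108}{u{\left(160 \right)}} - \frac{38706}{10450} = \frac{1108}{\frac{1}{-9 + 160}} - \frac{38706}{10450} = \frac{1108}{\frac{1}{151}} - \frac{19353}{5225} = 1108 \frac{1}{\frac{1}{151}} - \frac{19353}{5225} = 1108 \cdot 151 - \frac{19353}{5225} = 167308 - \frac{19353}{5225} = \frac{874164947}{5225}$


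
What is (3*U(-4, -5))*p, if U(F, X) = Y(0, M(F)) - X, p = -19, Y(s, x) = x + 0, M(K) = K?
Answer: -57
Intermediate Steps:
Y(s, x) = x
U(F, X) = F - X
(3*U(-4, -5))*p = (3*(-4 - 1*(-5)))*(-19) = (3*(-4 + 5))*(-19) = (3*1)*(-19) = 3*(-19) = -57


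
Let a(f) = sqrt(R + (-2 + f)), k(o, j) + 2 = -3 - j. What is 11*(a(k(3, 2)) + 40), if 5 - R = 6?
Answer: 440 + 11*I*sqrt(10) ≈ 440.0 + 34.785*I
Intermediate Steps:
R = -1 (R = 5 - 1*6 = 5 - 6 = -1)
k(o, j) = -5 - j (k(o, j) = -2 + (-3 - j) = -5 - j)
a(f) = sqrt(-3 + f) (a(f) = sqrt(-1 + (-2 + f)) = sqrt(-3 + f))
11*(a(k(3, 2)) + 40) = 11*(sqrt(-3 + (-5 - 1*2)) + 40) = 11*(sqrt(-3 + (-5 - 2)) + 40) = 11*(sqrt(-3 - 7) + 40) = 11*(sqrt(-10) + 40) = 11*(I*sqrt(10) + 40) = 11*(40 + I*sqrt(10)) = 440 + 11*I*sqrt(10)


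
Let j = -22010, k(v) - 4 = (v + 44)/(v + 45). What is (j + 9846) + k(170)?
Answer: -2614186/215 ≈ -12159.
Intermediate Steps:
k(v) = 4 + (44 + v)/(45 + v) (k(v) = 4 + (v + 44)/(v + 45) = 4 + (44 + v)/(45 + v))
(j + 9846) + k(170) = (-22010 + 9846) + (224 + 5*170)/(45 + 170) = -12164 + (224 + 850)/215 = -12164 + (1/215)*1074 = -12164 + 1074/215 = -2614186/215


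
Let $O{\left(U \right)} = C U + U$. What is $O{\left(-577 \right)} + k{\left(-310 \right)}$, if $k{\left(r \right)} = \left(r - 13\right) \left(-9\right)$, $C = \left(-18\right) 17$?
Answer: $178892$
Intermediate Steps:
$C = -306$
$k{\left(r \right)} = 117 - 9 r$ ($k{\left(r \right)} = \left(-13 + r\right) \left(-9\right) = 117 - 9 r$)
$O{\left(U \right)} = - 305 U$ ($O{\left(U \right)} = - 306 U + U = - 305 U$)
$O{\left(-577 \right)} + k{\left(-310 \right)} = \left(-305\right) \left(-577\right) + \left(117 - -2790\right) = 175985 + \left(117 + 2790\right) = 175985 + 2907 = 178892$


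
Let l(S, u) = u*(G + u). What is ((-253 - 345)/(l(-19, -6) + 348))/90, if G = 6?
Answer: -299/15660 ≈ -0.019093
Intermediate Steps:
l(S, u) = u*(6 + u)
((-253 - 345)/(l(-19, -6) + 348))/90 = ((-253 - 345)/(-6*(6 - 6) + 348))/90 = -598/(-6*0 + 348)*(1/90) = -598/(0 + 348)*(1/90) = -598/348*(1/90) = -598*1/348*(1/90) = -299/174*1/90 = -299/15660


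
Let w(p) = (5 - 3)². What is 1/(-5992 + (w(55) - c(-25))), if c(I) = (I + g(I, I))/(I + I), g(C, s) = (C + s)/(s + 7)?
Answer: -9/53896 ≈ -0.00016699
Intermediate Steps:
g(C, s) = (C + s)/(7 + s)
c(I) = (I + 2*I/(7 + I))/(2*I) (c(I) = (I + (I + I)/(7 + I))/(I + I) = (I + (2*I)/(7 + I))/((2*I)) = (I + 2*I/(7 + I))*(1/(2*I)) = (I + 2*I/(7 + I))/(2*I))
w(p) = 4 (w(p) = 2² = 4)
1/(-5992 + (w(55) - c(-25))) = 1/(-5992 + (4 - (9 - 25)/(2*(7 - 25)))) = 1/(-5992 + (4 - (-16)/(2*(-18)))) = 1/(-5992 + (4 - (-1)*(-16)/(2*18))) = 1/(-5992 + (4 - 1*4/9)) = 1/(-5992 + (4 - 4/9)) = 1/(-5992 + 32/9) = 1/(-53896/9) = -9/53896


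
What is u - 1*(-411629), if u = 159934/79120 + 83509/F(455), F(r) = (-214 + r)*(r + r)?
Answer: 357127436414321/867590360 ≈ 4.1163e+5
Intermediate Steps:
F(r) = 2*r*(-214 + r) (F(r) = (-214 + r)*(2*r) = 2*r*(-214 + r))
u = 2084117881/867590360 (u = 159934/79120 + 83509/((2*455*(-214 + 455))) = 159934*(1/79120) + 83509/((2*455*241)) = 79967/39560 + 83509/219310 = 2084117881/867590360 ≈ 2.4022)
u - 1*(-411629) = 2084117881/867590360 - 1*(-411629) = 2084117881/867590360 + 411629 = 357127436414321/867590360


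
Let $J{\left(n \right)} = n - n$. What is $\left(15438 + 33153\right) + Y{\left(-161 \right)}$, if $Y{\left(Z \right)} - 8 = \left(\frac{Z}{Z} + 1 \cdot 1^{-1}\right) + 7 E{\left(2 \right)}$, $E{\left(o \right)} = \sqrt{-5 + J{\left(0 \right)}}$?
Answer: $48601 + 7 i \sqrt{5} \approx 48601.0 + 15.652 i$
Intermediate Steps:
$J{\left(n \right)} = 0$
$E{\left(o \right)} = i \sqrt{5}$ ($E{\left(o \right)} = \sqrt{-5 + 0} = \sqrt{-5} = i \sqrt{5}$)
$Y{\left(Z \right)} = 10 + 7 i \sqrt{5}$ ($Y{\left(Z \right)} = 8 + \left(\left(\frac{Z}{Z} + 1 \cdot 1^{-1}\right) + 7 i \sqrt{5}\right) = 8 + \left(\left(1 + 1 \cdot 1\right) + 7 i \sqrt{5}\right) = 8 + \left(\left(1 + 1\right) + 7 i \sqrt{5}\right) = 8 + \left(2 + 7 i \sqrt{5}\right) = 10 + 7 i \sqrt{5}$)
$\left(15438 + 33153\right) + Y{\left(-161 \right)} = \left(15438 + 33153\right) + \left(10 + 7 i \sqrt{5}\right) = 48591 + \left(10 + 7 i \sqrt{5}\right) = 48601 + 7 i \sqrt{5}$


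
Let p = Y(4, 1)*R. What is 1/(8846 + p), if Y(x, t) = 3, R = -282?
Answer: 1/8000 ≈ 0.00012500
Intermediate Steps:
p = -846 (p = 3*(-282) = -846)
1/(8846 + p) = 1/(8846 - 846) = 1/8000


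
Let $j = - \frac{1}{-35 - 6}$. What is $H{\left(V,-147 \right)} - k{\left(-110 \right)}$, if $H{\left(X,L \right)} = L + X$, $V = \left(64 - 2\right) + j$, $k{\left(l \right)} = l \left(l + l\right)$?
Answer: $- \frac{995684}{41} \approx -24285.0$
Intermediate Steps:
$k{\left(l \right)} = 2 l^{2}$ ($k{\left(l \right)} = l 2 l = 2 l^{2}$)
$j = \frac{1}{41}$ ($j = - \frac{1}{-41} = \left(-1\right) \left(- \frac{1}{41}\right) = \frac{1}{41} \approx 0.02439$)
$V = \frac{2543}{41}$ ($V = \left(64 - 2\right) + \frac{1}{41} = 62 + \frac{1}{41} = \frac{2543}{41} \approx 62.024$)
$H{\left(V,-147 \right)} - k{\left(-110 \right)} = \left(-147 + \frac{2543}{41}\right) - 2 \left(-110\right)^{2} = - \frac{3484}{41} - 2 \cdot 12100 = - \frac{3484}{41} - 24200 = - \frac{995684}{41}$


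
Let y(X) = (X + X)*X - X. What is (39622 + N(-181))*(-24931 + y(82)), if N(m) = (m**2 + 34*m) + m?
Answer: -763845120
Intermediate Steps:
y(X) = -X + 2*X**2 (y(X) = (2*X)*X - X = 2*X**2 - X = -X + 2*X**2)
N(m) = m**2 + 35*m
(39622 + N(-181))*(-24931 + y(82)) = (39622 - 181*(35 - 181))*(-24931 + 82*(-1 + 2*82)) = (39622 - 181*(-146))*(-24931 + 82*(-1 + 164)) = (39622 + 26426)*(-24931 + 82*163) = 66048*(-24931 + 13366) = 66048*(-11565) = -763845120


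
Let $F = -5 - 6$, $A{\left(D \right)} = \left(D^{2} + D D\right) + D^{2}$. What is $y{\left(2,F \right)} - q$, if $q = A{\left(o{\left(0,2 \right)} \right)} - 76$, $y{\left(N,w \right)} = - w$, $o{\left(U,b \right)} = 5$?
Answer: $12$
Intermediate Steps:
$A{\left(D \right)} = 3 D^{2}$ ($A{\left(D \right)} = \left(D^{2} + D^{2}\right) + D^{2} = 2 D^{2} + D^{2} = 3 D^{2}$)
$F = -11$ ($F = -5 - 6 = -11$)
$q = -1$ ($q = 3 \cdot 5^{2} - 76 = 3 \cdot 25 - 76 = 75 - 76 = -1$)
$y{\left(2,F \right)} - q = \left(-1\right) \left(-11\right) - -1 = 11 + 1 = 12$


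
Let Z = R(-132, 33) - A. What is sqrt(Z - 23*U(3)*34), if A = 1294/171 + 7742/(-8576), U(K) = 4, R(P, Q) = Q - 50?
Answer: I*sqrt(2941841502643)/30552 ≈ 56.14*I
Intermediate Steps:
R(P, Q) = -50 + Q
A = 4886731/733248 (A = 1294*(1/171) + 7742*(-1/8576) = 1294/171 - 3871/4288 = 4886731/733248 ≈ 6.6645)
Z = -17351947/733248 (Z = (-50 + 33) - 1*4886731/733248 = -17 - 4886731/733248 = -17351947/733248 ≈ -23.664)
sqrt(Z - 23*U(3)*34) = sqrt(-17351947/733248 - 23*4*34) = sqrt(-17351947/733248 - 92*34) = sqrt(-17351947/733248 - 3128) = sqrt(-2310951691/733248) = I*sqrt(2941841502643)/30552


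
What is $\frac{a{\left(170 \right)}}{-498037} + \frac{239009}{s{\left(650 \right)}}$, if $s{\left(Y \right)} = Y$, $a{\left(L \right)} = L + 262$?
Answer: $\frac{119035044533}{323724050} \approx 367.71$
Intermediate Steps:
$a{\left(L \right)} = 262 + L$
$\frac{a{\left(170 \right)}}{-498037} + \frac{239009}{s{\left(650 \right)}} = \frac{262 + 170}{-498037} + \frac{239009}{650} = 432 \left(- \frac{1}{498037}\right) + 239009 \cdot \frac{1}{650} = - \frac{432}{498037} + \frac{239009}{650} = \frac{119035044533}{323724050}$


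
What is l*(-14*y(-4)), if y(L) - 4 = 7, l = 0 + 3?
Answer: -462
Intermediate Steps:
l = 3
y(L) = 11 (y(L) = 4 + 7 = 11)
l*(-14*y(-4)) = 3*(-14*11) = 3*(-154) = -462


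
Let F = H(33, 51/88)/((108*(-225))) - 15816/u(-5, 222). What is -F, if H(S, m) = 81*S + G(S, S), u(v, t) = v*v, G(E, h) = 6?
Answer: 5125277/8100 ≈ 632.75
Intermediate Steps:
u(v, t) = v²
H(S, m) = 6 + 81*S (H(S, m) = 81*S + 6 = 6 + 81*S)
F = -5125277/8100 (F = (6 + 81*33)/((108*(-225))) - 15816/((-5)²) = (6 + 2673)/(-24300) - 15816/25 = 2679*(-1/24300) - 15816*1/25 = -893/8100 - 15816/25 = -5125277/8100 ≈ -632.75)
-F = -1*(-5125277/8100) = 5125277/8100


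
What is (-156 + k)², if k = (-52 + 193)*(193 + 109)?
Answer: 1799965476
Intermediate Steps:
k = 42582 (k = 141*302 = 42582)
(-156 + k)² = (-156 + 42582)² = 42426² = 1799965476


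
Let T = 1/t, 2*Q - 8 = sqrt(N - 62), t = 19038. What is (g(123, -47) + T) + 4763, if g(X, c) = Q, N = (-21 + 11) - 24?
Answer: 90754147/19038 + 2*I*sqrt(6) ≈ 4767.0 + 4.899*I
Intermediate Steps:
N = -34 (N = -10 - 24 = -34)
Q = 4 + 2*I*sqrt(6) (Q = 4 + sqrt(-34 - 62)/2 = 4 + sqrt(-96)/2 = 4 + (4*I*sqrt(6))/2 = 4 + 2*I*sqrt(6) ≈ 4.0 + 4.899*I)
g(X, c) = 4 + 2*I*sqrt(6)
T = 1/19038 ≈ 5.2527e-5
(g(123, -47) + T) + 4763 = ((4 + 2*I*sqrt(6)) + 1/19038) + 4763 = (76153/19038 + 2*I*sqrt(6)) + 4763 = 90754147/19038 + 2*I*sqrt(6)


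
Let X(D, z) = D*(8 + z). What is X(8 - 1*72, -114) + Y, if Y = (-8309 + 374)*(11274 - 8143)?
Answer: -24837701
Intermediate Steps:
Y = -24844485 (Y = -7935*3131 = -24844485)
X(8 - 1*72, -114) + Y = (8 - 1*72)*(8 - 114) - 24844485 = (8 - 72)*(-106) - 24844485 = -64*(-106) - 24844485 = 6784 - 24844485 = -24837701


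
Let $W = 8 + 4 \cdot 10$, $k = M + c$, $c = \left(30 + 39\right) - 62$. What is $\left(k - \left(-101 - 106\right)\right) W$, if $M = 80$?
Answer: $14112$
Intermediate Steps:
$c = 7$ ($c = 69 - 62 = 7$)
$k = 87$ ($k = 80 + 7 = 87$)
$W = 48$ ($W = 8 + 40 = 48$)
$\left(k - \left(-101 - 106\right)\right) W = \left(87 - \left(-101 - 106\right)\right) 48 = \left(87 - -207\right) 48 = \left(87 + 207\right) 48 = 294 \cdot 48 = 14112$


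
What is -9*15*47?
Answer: -6345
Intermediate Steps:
-9*15*47 = -135*47 = -6345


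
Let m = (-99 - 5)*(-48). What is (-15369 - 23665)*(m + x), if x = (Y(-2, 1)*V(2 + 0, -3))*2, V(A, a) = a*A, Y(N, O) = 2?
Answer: -193920912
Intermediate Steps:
m = 4992 (m = -104*(-48) = 4992)
V(A, a) = A*a
x = -24 (x = (2*((2 + 0)*(-3)))*2 = (2*(2*(-3)))*2 = (2*(-6))*2 = -12*2 = -24)
(-15369 - 23665)*(m + x) = (-15369 - 23665)*(4992 - 24) = -39034*4968 = -193920912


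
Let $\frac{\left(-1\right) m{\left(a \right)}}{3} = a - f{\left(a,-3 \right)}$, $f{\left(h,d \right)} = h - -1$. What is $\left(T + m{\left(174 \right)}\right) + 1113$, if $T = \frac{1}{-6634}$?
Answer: $\frac{7403543}{6634} \approx 1116.0$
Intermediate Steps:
$f{\left(h,d \right)} = 1 + h$ ($f{\left(h,d \right)} = h + 1 = 1 + h$)
$m{\left(a \right)} = 3$ ($m{\left(a \right)} = - 3 \left(a - \left(1 + a\right)\right) = \left(-3\right) \left(-1\right) = 3$)
$T = - \frac{1}{6634} \approx -0.00015074$
$\left(T + m{\left(174 \right)}\right) + 1113 = \left(- \frac{1}{6634} + 3\right) + 1113 = \frac{19901}{6634} + 1113 = \frac{7403543}{6634}$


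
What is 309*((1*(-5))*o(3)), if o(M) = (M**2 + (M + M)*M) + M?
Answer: -46350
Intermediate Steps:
o(M) = M + 3*M**2 (o(M) = (M**2 + (2*M)*M) + M = (M**2 + 2*M**2) + M = 3*M**2 + M = M + 3*M**2)
309*((1*(-5))*o(3)) = 309*((1*(-5))*(3*(1 + 3*3))) = 309*(-15*(1 + 9)) = 309*(-15*10) = 309*(-5*30) = 309*(-150) = -46350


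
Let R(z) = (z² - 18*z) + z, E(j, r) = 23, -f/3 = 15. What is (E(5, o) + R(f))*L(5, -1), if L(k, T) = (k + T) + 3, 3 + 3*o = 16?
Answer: 19691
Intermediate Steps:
o = 13/3 (o = -1 + (⅓)*16 = -1 + 16/3 = 13/3 ≈ 4.3333)
f = -45 (f = -3*15 = -45)
R(z) = z² - 17*z
L(k, T) = 3 + T + k (L(k, T) = (T + k) + 3 = 3 + T + k)
(E(5, o) + R(f))*L(5, -1) = (23 - 45*(-17 - 45))*(3 - 1 + 5) = (23 - 45*(-62))*7 = (23 + 2790)*7 = 2813*7 = 19691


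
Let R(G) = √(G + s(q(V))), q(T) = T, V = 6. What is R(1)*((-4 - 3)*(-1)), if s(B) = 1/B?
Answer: 7*√42/6 ≈ 7.5609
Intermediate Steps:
s(B) = 1/B
R(G) = √(⅙ + G) (R(G) = √(G + 1/6) = √(G + ⅙) = √(⅙ + G))
R(1)*((-4 - 3)*(-1)) = (√(6 + 36*1)/6)*((-4 - 3)*(-1)) = (√(6 + 36)/6)*(-7*(-1)) = (√42/6)*7 = 7*√42/6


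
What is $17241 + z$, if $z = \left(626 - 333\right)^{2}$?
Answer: $103090$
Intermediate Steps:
$z = 85849$ ($z = 293^{2} = 85849$)
$17241 + z = 17241 + 85849 = 103090$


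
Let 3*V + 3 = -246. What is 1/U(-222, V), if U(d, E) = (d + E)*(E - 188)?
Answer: 1/82655 ≈ 1.2098e-5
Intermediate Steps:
V = -83 (V = -1 + (⅓)*(-246) = -1 - 82 = -83)
U(d, E) = (-188 + E)*(E + d) (U(d, E) = (E + d)*(-188 + E) = (-188 + E)*(E + d))
1/U(-222, V) = 1/((-83)² - 188*(-83) - 188*(-222) - 83*(-222)) = 1/(6889 + 15604 + 41736 + 18426) = 1/82655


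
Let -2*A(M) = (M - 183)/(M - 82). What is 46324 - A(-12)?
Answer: 8709107/188 ≈ 46325.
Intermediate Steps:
A(M) = -(-183 + M)/(2*(-82 + M)) (A(M) = -(M - 183)/(2*(M - 82)) = -(-183 + M)/(2*(-82 + M)))
46324 - A(-12) = 46324 - (183 - 1*(-12))/(2*(-82 - 12)) = 46324 - (183 + 12)/(2*(-94)) = 46324 - (-1)*195/(2*94) = 46324 - 1*(-195/188) = 46324 + 195/188 = 8709107/188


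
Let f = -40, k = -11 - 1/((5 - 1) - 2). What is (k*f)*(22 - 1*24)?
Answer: -920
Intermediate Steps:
k = -23/2 (k = -11 - 1/(4 - 2) = -11 - 1/2 = -23/2 ≈ -11.500)
(k*f)*(22 - 1*24) = (-23/2*(-40))*(22 - 1*24) = 460*(22 - 24) = 460*(-2) = -920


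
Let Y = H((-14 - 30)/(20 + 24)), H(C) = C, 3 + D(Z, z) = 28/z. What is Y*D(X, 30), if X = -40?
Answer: 31/15 ≈ 2.0667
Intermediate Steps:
D(Z, z) = -3 + 28/z
Y = -1 (Y = (-14 - 30)/(20 + 24) = -44/44 = -44*1/44 = -1)
Y*D(X, 30) = -(-3 + 28/30) = -(-3 + 28*(1/30)) = -(-3 + 14/15) = -1*(-31/15) = 31/15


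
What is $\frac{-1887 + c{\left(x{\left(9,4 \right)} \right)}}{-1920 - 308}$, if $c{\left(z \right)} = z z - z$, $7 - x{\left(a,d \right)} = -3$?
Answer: $\frac{1797}{2228} \approx 0.80655$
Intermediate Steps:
$x{\left(a,d \right)} = 10$ ($x{\left(a,d \right)} = 7 - -3 = 7 + 3 = 10$)
$c{\left(z \right)} = z^{2} - z$
$\frac{-1887 + c{\left(x{\left(9,4 \right)} \right)}}{-1920 - 308} = \frac{-1887 + 10 \left(-1 + 10\right)}{-1920 - 308} = \frac{-1887 + 10 \cdot 9}{-2228} = \left(-1887 + 90\right) \left(- \frac{1}{2228}\right) = \left(-1797\right) \left(- \frac{1}{2228}\right) = \frac{1797}{2228}$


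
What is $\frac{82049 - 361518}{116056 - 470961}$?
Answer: $\frac{279469}{354905} \approx 0.78745$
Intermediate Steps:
$\frac{82049 - 361518}{116056 - 470961} = - \frac{279469}{-354905} = \left(-279469\right) \left(- \frac{1}{354905}\right) = \frac{279469}{354905}$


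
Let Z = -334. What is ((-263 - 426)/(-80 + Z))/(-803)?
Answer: -689/332442 ≈ -0.0020725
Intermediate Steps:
((-263 - 426)/(-80 + Z))/(-803) = ((-263 - 426)/(-80 - 334))/(-803) = -689/(-414)*(-1/803) = -689*(-1/414)*(-1/803) = (689/414)*(-1/803) = -689/332442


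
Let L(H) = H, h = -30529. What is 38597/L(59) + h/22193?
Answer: 854782010/1309387 ≈ 652.81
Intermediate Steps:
38597/L(59) + h/22193 = 38597/59 - 30529/22193 = 854782010/1309387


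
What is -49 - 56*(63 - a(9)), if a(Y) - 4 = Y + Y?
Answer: -2345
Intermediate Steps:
a(Y) = 4 + 2*Y (a(Y) = 4 + (Y + Y) = 4 + 2*Y)
-49 - 56*(63 - a(9)) = -49 - 56*(63 - (4 + 2*9)) = -49 - 56*(63 - (4 + 18)) = -49 - 56*(63 - 1*22) = -49 - 56*(63 - 22) = -49 - 56*41 = -49 - 2296 = -2345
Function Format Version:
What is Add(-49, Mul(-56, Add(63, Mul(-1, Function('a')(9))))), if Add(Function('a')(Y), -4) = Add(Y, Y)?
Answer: -2345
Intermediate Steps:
Function('a')(Y) = Add(4, Mul(2, Y)) (Function('a')(Y) = Add(4, Add(Y, Y)) = Add(4, Mul(2, Y)))
Add(-49, Mul(-56, Add(63, Mul(-1, Function('a')(9))))) = Add(-49, Mul(-56, Add(63, Mul(-1, Add(4, Mul(2, 9)))))) = Add(-49, Mul(-56, Add(63, Mul(-1, Add(4, 18))))) = Add(-49, Mul(-56, Add(63, Mul(-1, 22)))) = Add(-49, Mul(-56, Add(63, -22))) = Add(-49, Mul(-56, 41)) = Add(-49, -2296) = -2345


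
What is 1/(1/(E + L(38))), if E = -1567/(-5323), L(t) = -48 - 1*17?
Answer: -344428/5323 ≈ -64.706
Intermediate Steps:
L(t) = -65 (L(t) = -48 - 17 = -65)
E = 1567/5323 (E = -1567*(-1/5323) = 1567/5323 ≈ 0.29438)
1/(1/(E + L(38))) = 1/(1/(1567/5323 - 65)) = 1/(1/(-344428/5323)) = 1/(-5323/344428) = -344428/5323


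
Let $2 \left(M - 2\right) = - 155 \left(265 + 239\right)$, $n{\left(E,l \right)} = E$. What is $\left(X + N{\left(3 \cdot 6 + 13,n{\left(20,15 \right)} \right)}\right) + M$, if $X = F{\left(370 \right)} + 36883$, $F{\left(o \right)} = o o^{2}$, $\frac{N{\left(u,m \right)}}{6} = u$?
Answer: $50651011$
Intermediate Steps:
$M = -39058$ ($M = 2 + \frac{\left(-155\right) \left(265 + 239\right)}{2} = 2 + \frac{\left(-155\right) 504}{2} = 2 + \frac{1}{2} \left(-78120\right) = 2 - 39060 = -39058$)
$N{\left(u,m \right)} = 6 u$
$F{\left(o \right)} = o^{3}$
$X = 50689883$ ($X = 370^{3} + 36883 = 50653000 + 36883 = 50689883$)
$\left(X + N{\left(3 \cdot 6 + 13,n{\left(20,15 \right)} \right)}\right) + M = \left(50689883 + 6 \left(3 \cdot 6 + 13\right)\right) - 39058 = \left(50689883 + 6 \left(18 + 13\right)\right) - 39058 = \left(50689883 + 6 \cdot 31\right) - 39058 = \left(50689883 + 186\right) - 39058 = 50690069 - 39058 = 50651011$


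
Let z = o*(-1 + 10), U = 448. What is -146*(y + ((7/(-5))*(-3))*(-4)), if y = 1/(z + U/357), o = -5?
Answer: 27398214/11155 ≈ 2456.1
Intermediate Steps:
z = -45 (z = -5*(-1 + 10) = -5*9 = -45)
y = -51/2231 (y = 1/(-45 + 448/357) = 1/(-45 + 448*(1/357)) = 1/(-45 + 64/51) = 1/(-2231/51) = -51/2231 ≈ -0.022860)
-146*(y + ((7/(-5))*(-3))*(-4)) = -146*(-51/2231 + ((7/(-5))*(-3))*(-4)) = -146*(-51/2231 + ((7*(-⅕))*(-3))*(-4)) = -146*(-51/2231 - 7/5*(-3)*(-4)) = -146*(-51/2231 + (21/5)*(-4)) = -146*(-51/2231 - 84/5) = -146*(-187659/11155) = 27398214/11155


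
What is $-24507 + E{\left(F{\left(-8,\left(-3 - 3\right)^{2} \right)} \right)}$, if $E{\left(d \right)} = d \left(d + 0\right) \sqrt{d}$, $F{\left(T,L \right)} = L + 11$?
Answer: $-24507 + 2209 \sqrt{47} \approx -9362.9$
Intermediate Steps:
$F{\left(T,L \right)} = 11 + L$
$E{\left(d \right)} = d^{\frac{5}{2}}$ ($E{\left(d \right)} = d d \sqrt{d} = d^{2} \sqrt{d} = d^{\frac{5}{2}}$)
$-24507 + E{\left(F{\left(-8,\left(-3 - 3\right)^{2} \right)} \right)} = -24507 + \left(11 + \left(-3 - 3\right)^{2}\right)^{\frac{5}{2}} = -24507 + \left(11 + \left(-6\right)^{2}\right)^{\frac{5}{2}} = -24507 + \left(11 + 36\right)^{\frac{5}{2}} = -24507 + 47^{\frac{5}{2}} = -24507 + 2209 \sqrt{47}$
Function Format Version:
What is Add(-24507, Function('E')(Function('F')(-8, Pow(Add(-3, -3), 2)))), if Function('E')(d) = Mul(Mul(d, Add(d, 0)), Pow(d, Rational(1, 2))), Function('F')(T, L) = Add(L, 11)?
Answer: Add(-24507, Mul(2209, Pow(47, Rational(1, 2)))) ≈ -9362.9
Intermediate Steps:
Function('F')(T, L) = Add(11, L)
Function('E')(d) = Pow(d, Rational(5, 2)) (Function('E')(d) = Mul(Mul(d, d), Pow(d, Rational(1, 2))) = Mul(Pow(d, 2), Pow(d, Rational(1, 2))) = Pow(d, Rational(5, 2)))
Add(-24507, Function('E')(Function('F')(-8, Pow(Add(-3, -3), 2)))) = Add(-24507, Pow(Add(11, Pow(Add(-3, -3), 2)), Rational(5, 2))) = Add(-24507, Pow(Add(11, Pow(-6, 2)), Rational(5, 2))) = Add(-24507, Pow(Add(11, 36), Rational(5, 2))) = Add(-24507, Pow(47, Rational(5, 2))) = Add(-24507, Mul(2209, Pow(47, Rational(1, 2))))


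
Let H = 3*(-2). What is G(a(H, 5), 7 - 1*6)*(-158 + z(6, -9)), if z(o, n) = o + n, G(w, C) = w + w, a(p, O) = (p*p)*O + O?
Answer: -59570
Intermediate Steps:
H = -6
a(p, O) = O + O*p² (a(p, O) = p²*O + O = O*p² + O = O + O*p²)
G(w, C) = 2*w
z(o, n) = n + o
G(a(H, 5), 7 - 1*6)*(-158 + z(6, -9)) = (2*(5*(1 + (-6)²)))*(-158 + (-9 + 6)) = (2*(5*(1 + 36)))*(-158 - 3) = (2*(5*37))*(-161) = (2*185)*(-161) = 370*(-161) = -59570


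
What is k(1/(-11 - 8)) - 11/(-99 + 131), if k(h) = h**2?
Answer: -3939/11552 ≈ -0.34098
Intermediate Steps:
k(1/(-11 - 8)) - 11/(-99 + 131) = (1/(-11 - 8))**2 - 11/(-99 + 131) = (1/(-19))**2 - 11/32 = (-1/19)**2 - 11*1/32 = 1/361 - 11/32 = -3939/11552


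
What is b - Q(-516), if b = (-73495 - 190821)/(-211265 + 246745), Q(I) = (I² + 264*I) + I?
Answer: -1148872999/8870 ≈ -1.2952e+5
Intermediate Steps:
Q(I) = I² + 265*I
b = -66079/8870 (b = -264316/35480 = -264316*1/35480 = -66079/8870 ≈ -7.4497)
b - Q(-516) = -66079/8870 - (-516)*(265 - 516) = -66079/8870 - (-516)*(-251) = -66079/8870 - 1*129516 = -66079/8870 - 129516 = -1148872999/8870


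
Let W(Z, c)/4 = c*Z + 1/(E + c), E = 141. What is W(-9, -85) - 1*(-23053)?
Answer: 365583/14 ≈ 26113.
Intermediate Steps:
W(Z, c) = 4/(141 + c) + 4*Z*c (W(Z, c) = 4*(c*Z + 1/(141 + c)) = 4*(Z*c + 1/(141 + c)) = 4*(1/(141 + c) + Z*c) = 4/(141 + c) + 4*Z*c)
W(-9, -85) - 1*(-23053) = 4*(1 - 9*(-85)² + 141*(-9)*(-85))/(141 - 85) - 1*(-23053) = 4*(1 - 9*7225 + 107865)/56 + 23053 = 4*(1/56)*(1 - 65025 + 107865) + 23053 = 4*(1/56)*42841 + 23053 = 42841/14 + 23053 = 365583/14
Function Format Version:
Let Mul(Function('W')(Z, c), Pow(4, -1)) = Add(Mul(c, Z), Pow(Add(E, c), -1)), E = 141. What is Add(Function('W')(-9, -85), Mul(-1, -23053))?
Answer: Rational(365583, 14) ≈ 26113.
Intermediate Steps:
Function('W')(Z, c) = Add(Mul(4, Pow(Add(141, c), -1)), Mul(4, Z, c)) (Function('W')(Z, c) = Mul(4, Add(Mul(c, Z), Pow(Add(141, c), -1))) = Mul(4, Add(Mul(Z, c), Pow(Add(141, c), -1))) = Mul(4, Add(Pow(Add(141, c), -1), Mul(Z, c))) = Add(Mul(4, Pow(Add(141, c), -1)), Mul(4, Z, c)))
Add(Function('W')(-9, -85), Mul(-1, -23053)) = Add(Mul(4, Pow(Add(141, -85), -1), Add(1, Mul(-9, Pow(-85, 2)), Mul(141, -9, -85))), Mul(-1, -23053)) = Add(Mul(4, Pow(56, -1), Add(1, Mul(-9, 7225), 107865)), 23053) = Add(Mul(4, Rational(1, 56), Add(1, -65025, 107865)), 23053) = Add(Mul(4, Rational(1, 56), 42841), 23053) = Add(Rational(42841, 14), 23053) = Rational(365583, 14)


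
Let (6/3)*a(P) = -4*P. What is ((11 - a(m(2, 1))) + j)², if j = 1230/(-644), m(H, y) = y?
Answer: 12752041/103684 ≈ 122.99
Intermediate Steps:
a(P) = -2*P (a(P) = (-4*P)/2 = -2*P)
j = -615/322 (j = 1230*(-1/644) = -615/322 ≈ -1.9099)
((11 - a(m(2, 1))) + j)² = ((11 - (-2)) - 615/322)² = ((11 - 1*(-2)) - 615/322)² = ((11 + 2) - 615/322)² = (13 - 615/322)² = (3571/322)² = 12752041/103684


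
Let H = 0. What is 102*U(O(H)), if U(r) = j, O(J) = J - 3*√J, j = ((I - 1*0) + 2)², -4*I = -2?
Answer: 1275/2 ≈ 637.50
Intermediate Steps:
I = ½ (I = -¼*(-2) = ½ ≈ 0.50000)
j = 25/4 (j = ((½ - 1*0) + 2)² = ((½ + 0) + 2)² = (½ + 2)² = (5/2)² = 25/4 ≈ 6.2500)
U(r) = 25/4
102*U(O(H)) = 102*(25/4) = 1275/2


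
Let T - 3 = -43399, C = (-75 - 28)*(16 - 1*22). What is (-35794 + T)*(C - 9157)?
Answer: 676203410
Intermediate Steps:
C = 618 (C = -103*(16 - 22) = -103*(-6) = 618)
T = -43396 (T = 3 - 43399 = -43396)
(-35794 + T)*(C - 9157) = (-35794 - 43396)*(618 - 9157) = -79190*(-8539) = 676203410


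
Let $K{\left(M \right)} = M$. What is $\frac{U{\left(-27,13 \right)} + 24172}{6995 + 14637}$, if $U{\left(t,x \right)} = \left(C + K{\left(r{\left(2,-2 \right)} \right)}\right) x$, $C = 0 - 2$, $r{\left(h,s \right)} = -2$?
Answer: $\frac{3015}{2704} \approx 1.115$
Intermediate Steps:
$C = -2$ ($C = 0 - 2 = -2$)
$U{\left(t,x \right)} = - 4 x$ ($U{\left(t,x \right)} = \left(-2 - 2\right) x = - 4 x$)
$\frac{U{\left(-27,13 \right)} + 24172}{6995 + 14637} = \frac{\left(-4\right) 13 + 24172}{6995 + 14637} = \frac{-52 + 24172}{21632} = 24120 \cdot \frac{1}{21632} = \frac{3015}{2704}$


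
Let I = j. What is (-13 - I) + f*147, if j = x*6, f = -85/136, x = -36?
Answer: 889/8 ≈ 111.13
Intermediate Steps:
f = -5/8 (f = -85*1/136 = -5/8 ≈ -0.62500)
j = -216 (j = -36*6 = -216)
I = -216
(-13 - I) + f*147 = (-13 - 1*(-216)) - 5/8*147 = (-13 + 216) - 735/8 = 203 - 735/8 = 889/8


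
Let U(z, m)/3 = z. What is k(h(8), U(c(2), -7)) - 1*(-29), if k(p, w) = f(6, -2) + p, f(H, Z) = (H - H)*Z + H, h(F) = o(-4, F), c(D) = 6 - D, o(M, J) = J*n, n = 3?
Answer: 59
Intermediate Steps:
o(M, J) = 3*J (o(M, J) = J*3 = 3*J)
h(F) = 3*F
f(H, Z) = H (f(H, Z) = 0*Z + H = 0 + H = H)
U(z, m) = 3*z
k(p, w) = 6 + p
k(h(8), U(c(2), -7)) - 1*(-29) = (6 + 3*8) - 1*(-29) = (6 + 24) + 29 = 30 + 29 = 59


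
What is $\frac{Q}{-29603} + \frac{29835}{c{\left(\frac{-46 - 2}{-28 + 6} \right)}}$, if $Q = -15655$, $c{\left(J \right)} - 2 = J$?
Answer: $\frac{9715980685}{1361738} \approx 7135.0$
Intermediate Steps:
$c{\left(J \right)} = 2 + J$
$\frac{Q}{-29603} + \frac{29835}{c{\left(\frac{-46 - 2}{-28 + 6} \right)}} = - \frac{15655}{-29603} + \frac{29835}{2 + \frac{-46 - 2}{-28 + 6}} = \left(-15655\right) \left(- \frac{1}{29603}\right) + \frac{29835}{2 - \frac{48}{-22}} = \frac{15655}{29603} + \frac{29835}{2 - - \frac{24}{11}} = \frac{15655}{29603} + \frac{29835}{2 + \frac{24}{11}} = \frac{15655}{29603} + \frac{29835}{\frac{46}{11}} = \frac{15655}{29603} + 29835 \cdot \frac{11}{46} = \frac{15655}{29603} + \frac{328185}{46} = \frac{9715980685}{1361738}$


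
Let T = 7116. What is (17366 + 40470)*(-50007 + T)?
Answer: -2480643876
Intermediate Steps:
(17366 + 40470)*(-50007 + T) = (17366 + 40470)*(-50007 + 7116) = 57836*(-42891) = -2480643876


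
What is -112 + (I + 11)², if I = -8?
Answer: -103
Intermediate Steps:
-112 + (I + 11)² = -112 + (-8 + 11)² = -112 + 3² = -112 + 9 = -103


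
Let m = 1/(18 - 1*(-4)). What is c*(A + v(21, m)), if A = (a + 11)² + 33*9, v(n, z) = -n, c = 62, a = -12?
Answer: 17174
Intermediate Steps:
m = 1/22 (m = 1/(18 + 4) = 1/22 ≈ 0.045455)
A = 298 (A = (-12 + 11)² + 33*9 = (-1)² + 297 = 1 + 297 = 298)
c*(A + v(21, m)) = 62*(298 - 1*21) = 62*(298 - 21) = 62*277 = 17174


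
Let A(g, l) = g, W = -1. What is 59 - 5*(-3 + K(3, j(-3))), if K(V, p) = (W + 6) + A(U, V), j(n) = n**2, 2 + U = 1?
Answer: 54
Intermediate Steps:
U = -1 (U = -2 + 1 = -1)
K(V, p) = 4 (K(V, p) = (-1 + 6) - 1 = 5 - 1 = 4)
59 - 5*(-3 + K(3, j(-3))) = 59 - 5*(-3 + 4) = 59 - 5*1 = 59 - 5 = 54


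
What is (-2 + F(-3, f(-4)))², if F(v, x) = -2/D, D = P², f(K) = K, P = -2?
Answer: 25/4 ≈ 6.2500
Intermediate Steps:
D = 4 (D = (-2)² = 4)
F(v, x) = -½ (F(v, x) = -2/4 = -2*¼ = -½)
(-2 + F(-3, f(-4)))² = (-2 - ½)² = (-5/2)² = 25/4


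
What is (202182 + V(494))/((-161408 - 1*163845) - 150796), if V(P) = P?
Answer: -202676/476049 ≈ -0.42575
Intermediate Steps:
(202182 + V(494))/((-161408 - 1*163845) - 150796) = (202182 + 494)/((-161408 - 1*163845) - 150796) = 202676/((-161408 - 163845) - 150796) = 202676/(-325253 - 150796) = 202676/(-476049) = 202676*(-1/476049) = -202676/476049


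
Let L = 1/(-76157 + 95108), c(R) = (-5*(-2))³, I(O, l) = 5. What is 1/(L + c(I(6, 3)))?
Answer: 18951/18951001 ≈ 0.0010000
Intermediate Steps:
c(R) = 1000 (c(R) = 10³ = 1000)
L = 1/18951 ≈ 5.2768e-5
1/(L + c(I(6, 3))) = 1/(1/18951 + 1000) = 1/(18951001/18951) = 18951/18951001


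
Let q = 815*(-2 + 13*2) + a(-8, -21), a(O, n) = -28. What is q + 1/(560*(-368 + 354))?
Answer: 153130879/7840 ≈ 19532.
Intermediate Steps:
q = 19532 (q = 815*(-2 + 13*2) - 28 = 815*(-2 + 26) - 28 = 815*24 - 28 = 19560 - 28 = 19532)
q + 1/(560*(-368 + 354)) = 19532 + 1/(560*(-368 + 354)) = 19532 + 1/(560*(-14)) = 19532 + 1/(-7840) = 19532 - 1/7840 = 153130879/7840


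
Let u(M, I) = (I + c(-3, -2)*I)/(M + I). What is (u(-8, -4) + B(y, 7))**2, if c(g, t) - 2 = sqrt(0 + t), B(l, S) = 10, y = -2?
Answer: (33 + I*sqrt(2))**2/9 ≈ 120.78 + 10.371*I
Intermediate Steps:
c(g, t) = 2 + sqrt(t) (c(g, t) = 2 + sqrt(0 + t) = 2 + sqrt(t))
u(M, I) = (I + I*(2 + I*sqrt(2)))/(I + M) (u(M, I) = (I + (2 + sqrt(-2))*I)/(M + I) = (I + (2 + I*sqrt(2))*I)/(I + M) = (I + I*(2 + I*sqrt(2)))/(I + M))
(u(-8, -4) + B(y, 7))**2 = (-4*(3 + I*sqrt(2))/(-4 - 8) + 10)**2 = (-4*(3 + I*sqrt(2))/(-12) + 10)**2 = (-4*(-1/12)*(3 + I*sqrt(2)) + 10)**2 = ((1 + I*sqrt(2)/3) + 10)**2 = (11 + I*sqrt(2)/3)**2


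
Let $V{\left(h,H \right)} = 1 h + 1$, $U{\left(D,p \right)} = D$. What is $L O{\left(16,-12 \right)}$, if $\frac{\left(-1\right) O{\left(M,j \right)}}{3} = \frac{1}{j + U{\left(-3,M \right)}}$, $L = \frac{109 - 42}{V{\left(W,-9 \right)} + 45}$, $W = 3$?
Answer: $\frac{67}{245} \approx 0.27347$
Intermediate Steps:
$V{\left(h,H \right)} = 1 + h$ ($V{\left(h,H \right)} = h + 1 = 1 + h$)
$L = \frac{67}{49}$ ($L = \frac{109 - 42}{\left(1 + 3\right) + 45} = \frac{67}{4 + 45} = \frac{67}{49} \approx 1.3673$)
$O{\left(M,j \right)} = - \frac{3}{-3 + j}$ ($O{\left(M,j \right)} = - \frac{3}{j - 3} = - \frac{3}{-3 + j}$)
$L O{\left(16,-12 \right)} = \frac{67 \left(- \frac{3}{-3 - 12}\right)}{49} = \frac{67 \left(- \frac{3}{-15}\right)}{49} = \frac{67 \left(\left(-3\right) \left(- \frac{1}{15}\right)\right)}{49} = \frac{67}{49} \cdot \frac{1}{5} = \frac{67}{245}$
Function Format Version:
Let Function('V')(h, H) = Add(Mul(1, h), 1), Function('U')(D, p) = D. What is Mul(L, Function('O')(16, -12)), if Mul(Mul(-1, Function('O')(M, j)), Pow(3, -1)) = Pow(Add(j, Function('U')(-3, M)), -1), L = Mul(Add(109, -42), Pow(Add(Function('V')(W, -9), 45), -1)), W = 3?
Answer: Rational(67, 245) ≈ 0.27347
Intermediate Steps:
Function('V')(h, H) = Add(1, h) (Function('V')(h, H) = Add(h, 1) = Add(1, h))
L = Rational(67, 49) (L = Mul(Add(109, -42), Pow(Add(Add(1, 3), 45), -1)) = Mul(67, Pow(Add(4, 45), -1)) = Mul(67, Pow(49, -1)) = Mul(67, Rational(1, 49)) = Rational(67, 49) ≈ 1.3673)
Function('O')(M, j) = Mul(-3, Pow(Add(-3, j), -1)) (Function('O')(M, j) = Mul(-3, Pow(Add(j, -3), -1)) = Mul(-3, Pow(Add(-3, j), -1)))
Mul(L, Function('O')(16, -12)) = Mul(Rational(67, 49), Mul(-3, Pow(Add(-3, -12), -1))) = Mul(Rational(67, 49), Mul(-3, Pow(-15, -1))) = Mul(Rational(67, 49), Mul(-3, Rational(-1, 15))) = Mul(Rational(67, 49), Rational(1, 5)) = Rational(67, 245)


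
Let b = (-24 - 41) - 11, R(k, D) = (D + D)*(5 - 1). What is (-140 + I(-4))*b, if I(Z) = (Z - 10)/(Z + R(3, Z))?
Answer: 95494/9 ≈ 10610.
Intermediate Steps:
R(k, D) = 8*D (R(k, D) = (2*D)*4 = 8*D)
I(Z) = (-10 + Z)/(9*Z) (I(Z) = (Z - 10)/(Z + 8*Z) = (-10 + Z)/((9*Z)) = (-10 + Z)*(1/(9*Z)) = (-10 + Z)/(9*Z))
b = -76 (b = -65 - 11 = -76)
(-140 + I(-4))*b = (-140 + (1/9)*(-10 - 4)/(-4))*(-76) = (-140 + (1/9)*(-1/4)*(-14))*(-76) = (-140 + 7/18)*(-76) = -2513/18*(-76) = 95494/9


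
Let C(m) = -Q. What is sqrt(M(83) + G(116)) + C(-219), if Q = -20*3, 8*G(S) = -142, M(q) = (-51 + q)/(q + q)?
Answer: 60 + I*sqrt(483807)/166 ≈ 60.0 + 4.1901*I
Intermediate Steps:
M(q) = (-51 + q)/(2*q) (M(q) = (-51 + q)/((2*q)) = (-51 + q)*(1/(2*q)) = (-51 + q)/(2*q))
G(S) = -71/4 (G(S) = (1/8)*(-142) = -71/4)
Q = -60
C(m) = 60 (C(m) = -1*(-60) = 60)
sqrt(M(83) + G(116)) + C(-219) = sqrt((1/2)*(-51 + 83)/83 - 71/4) + 60 = sqrt((1/2)*(1/83)*32 - 71/4) + 60 = sqrt(16/83 - 71/4) + 60 = sqrt(-5829/332) + 60 = I*sqrt(483807)/166 + 60 = 60 + I*sqrt(483807)/166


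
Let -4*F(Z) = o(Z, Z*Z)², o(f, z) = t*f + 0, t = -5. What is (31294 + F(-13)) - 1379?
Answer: 115435/4 ≈ 28859.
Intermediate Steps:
o(f, z) = -5*f (o(f, z) = -5*f + 0 = -5*f)
F(Z) = -25*Z²/4
(31294 + F(-13)) - 1379 = (31294 - 25/4*(-13)²) - 1379 = (31294 - 25/4*169) - 1379 = (31294 - 4225/4) - 1379 = 120951/4 - 1379 = 115435/4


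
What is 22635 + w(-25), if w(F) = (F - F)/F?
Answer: 22635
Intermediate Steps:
w(F) = 0 (w(F) = 0/F = 0)
22635 + w(-25) = 22635 + 0 = 22635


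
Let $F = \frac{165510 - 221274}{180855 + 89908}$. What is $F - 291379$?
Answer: $- \frac{78894707941}{270763} \approx -2.9138 \cdot 10^{5}$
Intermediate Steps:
$F = - \frac{55764}{270763} \approx -0.20595$
$F - 291379 = - \frac{55764}{270763} - 291379 = - \frac{78894707941}{270763}$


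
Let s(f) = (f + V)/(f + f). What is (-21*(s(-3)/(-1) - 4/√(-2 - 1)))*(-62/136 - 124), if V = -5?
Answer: -59241/17 + 59241*I*√3/17 ≈ -3484.8 + 6035.8*I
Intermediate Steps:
s(f) = (-5 + f)/(2*f) (s(f) = (f - 5)/(f + f) = (-5 + f)/((2*f)) = (-5 + f)*(1/(2*f)) = (-5 + f)/(2*f))
(-21*(s(-3)/(-1) - 4/√(-2 - 1)))*(-62/136 - 124) = (-21*(((½)*(-5 - 3)/(-3))/(-1) - 4/√(-2 - 1)))*(-62/136 - 124) = (-21*(((½)*(-⅓)*(-8))*(-1) - 4*(-I*√3/3)))*(-62*1/136 - 124) = (-21*((4/3)*(-1) - 4*(-I*√3/3)))*(-31/68 - 124) = -21*(-4/3 - (-4)*I*√3/3)*(-8463/68) = -21*(-4/3 + 4*I*√3/3)*(-8463/68) = (28 - 28*I*√3)*(-8463/68) = -59241/17 + 59241*I*√3/17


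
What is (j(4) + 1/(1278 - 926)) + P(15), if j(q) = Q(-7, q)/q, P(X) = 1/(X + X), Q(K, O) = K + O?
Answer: -3769/5280 ≈ -0.71383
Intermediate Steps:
P(X) = 1/(2*X)
j(q) = (-7 + q)/q
(j(4) + 1/(1278 - 926)) + P(15) = ((-7 + 4)/4 + 1/(1278 - 926)) + (½)/15 = ((¼)*(-3) + 1/352) + (½)*(1/15) = (-¾ + 1/352) + 1/30 = -263/352 + 1/30 = -3769/5280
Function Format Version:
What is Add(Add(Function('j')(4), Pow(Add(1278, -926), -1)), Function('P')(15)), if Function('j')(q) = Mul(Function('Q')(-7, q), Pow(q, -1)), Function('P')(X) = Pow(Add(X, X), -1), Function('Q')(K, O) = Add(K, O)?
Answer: Rational(-3769, 5280) ≈ -0.71383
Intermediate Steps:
Function('P')(X) = Mul(Rational(1, 2), Pow(X, -1)) (Function('P')(X) = Pow(Mul(2, X), -1) = Mul(Rational(1, 2), Pow(X, -1)))
Function('j')(q) = Mul(Pow(q, -1), Add(-7, q)) (Function('j')(q) = Mul(Add(-7, q), Pow(q, -1)) = Mul(Pow(q, -1), Add(-7, q)))
Add(Add(Function('j')(4), Pow(Add(1278, -926), -1)), Function('P')(15)) = Add(Add(Mul(Pow(4, -1), Add(-7, 4)), Pow(Add(1278, -926), -1)), Mul(Rational(1, 2), Pow(15, -1))) = Add(Add(Mul(Rational(1, 4), -3), Pow(352, -1)), Mul(Rational(1, 2), Rational(1, 15))) = Add(Add(Rational(-3, 4), Rational(1, 352)), Rational(1, 30)) = Add(Rational(-263, 352), Rational(1, 30)) = Rational(-3769, 5280)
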